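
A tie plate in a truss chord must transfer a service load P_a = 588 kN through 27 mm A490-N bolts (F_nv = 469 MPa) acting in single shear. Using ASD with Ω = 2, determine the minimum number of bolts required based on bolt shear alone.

5 bolts

A_b = π·27²/4 = 572.6 mm².
Per-bolt allowable strength R_n/Ω = 469 × 572.6 × 1 / 1000 / 2 = 134.3 kN.
n ≥ 588 / 134.3 = 4.379 → use 5 bolts.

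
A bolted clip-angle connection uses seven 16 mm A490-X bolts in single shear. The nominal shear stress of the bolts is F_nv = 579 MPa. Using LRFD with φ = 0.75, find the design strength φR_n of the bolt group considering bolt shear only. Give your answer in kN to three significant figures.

611 kN

A_b = π × 16² / 4 = 201.1 mm².
R_n = F_nv · A_b · n · n_s = 579 × 201.1 × 7 × 1 / 1000 = 814.9 kN.
Design strength φR_n = 0.75 × 814.9 = 611 kN.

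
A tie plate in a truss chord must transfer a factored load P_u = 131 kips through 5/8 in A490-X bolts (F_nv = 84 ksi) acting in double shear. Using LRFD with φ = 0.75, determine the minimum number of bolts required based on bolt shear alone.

A_b = π·0.625²/4 = 0.3068 in².
Per-bolt design strength φR_n = 0.75 × 84 × 0.3068 × 2 = 38.66 kips.
n ≥ 131 / 38.66 = 3.389 → use 4 bolts.

4 bolts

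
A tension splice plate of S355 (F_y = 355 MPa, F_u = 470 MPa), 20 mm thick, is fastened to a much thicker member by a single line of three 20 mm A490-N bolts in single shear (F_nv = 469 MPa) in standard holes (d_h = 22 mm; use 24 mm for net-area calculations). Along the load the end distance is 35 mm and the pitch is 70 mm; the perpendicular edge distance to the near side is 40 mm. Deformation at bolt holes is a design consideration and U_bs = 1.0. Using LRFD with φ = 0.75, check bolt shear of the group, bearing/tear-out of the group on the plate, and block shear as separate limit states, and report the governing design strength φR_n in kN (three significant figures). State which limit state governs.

332 kN (bolt shear governs)

Bolt shear: A_b = π·20²/4 = 314.2 mm²; R_n = 469 × 314.2 × 3 × 1 / 1000 = 442 kN → 0.75 × 442 = 332 kN.
Bearing: edge l_c = 24, r_n = 270.7 kN; interior l_c = 48, r_n = 451.2 kN; R_n = 270.7 + 2·451.2 = 1173 kN → 880 kN.
Block shear: A_gv = 3500, A_nv = 2300, A_nt = 560 mm²; R_n = min(0.6F_uA_nv, 0.6F_yA_gv) + U_bs·F_u·A_nt = 911.8 kN → 684 kN.
Bolt shear governs: 332 kN.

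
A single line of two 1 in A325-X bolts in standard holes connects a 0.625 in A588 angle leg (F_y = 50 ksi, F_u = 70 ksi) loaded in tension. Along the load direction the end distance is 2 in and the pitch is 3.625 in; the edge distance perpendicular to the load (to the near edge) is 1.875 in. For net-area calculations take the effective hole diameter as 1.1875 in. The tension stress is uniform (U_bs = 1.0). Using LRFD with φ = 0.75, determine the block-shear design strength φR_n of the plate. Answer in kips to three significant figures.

118 kips

Shear plane L_v = 2 + 1·3.625 = 5.625 in; A_gv = 5.625 × 0.625 = 3.516 in².
A_nv = (5.625 − 1.5·1.1875) × 0.625 = 2.402 in².
A_nt = (1.875 − 0.5·1.1875) × 0.625 = 0.8008 in².
0.6 F_u A_nv = 100.9 kips; 0.6 F_y A_gv = 105.5 kips → shear rupture governs the shear term.
R_n = 100.9 + 1.0 × 70 × 0.8008 = 157 kips.
Design strength φR_n = 0.75 × 157 = 118 kips.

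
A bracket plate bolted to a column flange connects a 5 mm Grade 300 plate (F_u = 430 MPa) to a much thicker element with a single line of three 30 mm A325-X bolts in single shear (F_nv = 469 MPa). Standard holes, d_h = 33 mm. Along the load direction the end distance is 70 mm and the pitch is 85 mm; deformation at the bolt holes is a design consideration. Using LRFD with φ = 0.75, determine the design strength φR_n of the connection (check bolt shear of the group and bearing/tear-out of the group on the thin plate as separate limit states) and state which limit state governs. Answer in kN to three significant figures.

Bolt shear: A_b = π·30²/4 = 706.9 mm²; R_n = 469 × 706.9 × 3 × 1 / 1000 = 994.5 kN → 0.75 × 994.5 = 746 kN.
Bearing (1.2 l_c t F_u ≤ 2.4 d t F_u): upper limit = 2.4·30·5·430 / 1000 = 154.8 kN.
  Edge l_c = 70 − 33/2 = 53.5 → r_n = 138 kN; interior l_c = 85 − 33 = 52 → r_n = 134.2 kN.
  R_n,bearing = 1·138 + 2·134.2 = 406.4 kN → 0.75 × 406.4 = 305 kN.
Bearing governs: 305 kN.

305 kN (bearing governs)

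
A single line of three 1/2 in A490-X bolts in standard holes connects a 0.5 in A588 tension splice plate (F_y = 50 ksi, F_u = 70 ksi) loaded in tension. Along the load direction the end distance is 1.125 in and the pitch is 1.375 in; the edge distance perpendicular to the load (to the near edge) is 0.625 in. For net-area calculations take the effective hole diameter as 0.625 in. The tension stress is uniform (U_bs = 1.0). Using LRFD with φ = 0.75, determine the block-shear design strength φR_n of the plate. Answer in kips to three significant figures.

Shear plane L_v = 1.125 + 2·1.375 = 3.875 in; A_gv = 3.875 × 0.5 = 1.938 in².
A_nv = (3.875 − 2.5·0.625) × 0.5 = 1.156 in².
A_nt = (0.625 − 0.5·0.625) × 0.5 = 0.1562 in².
0.6 F_u A_nv = 48.56 kips; 0.6 F_y A_gv = 58.12 kips → shear rupture governs the shear term.
R_n = 48.56 + 1.0 × 70 × 0.1562 = 59.5 kips.
Design strength φR_n = 0.75 × 59.5 = 44.6 kips.

44.6 kips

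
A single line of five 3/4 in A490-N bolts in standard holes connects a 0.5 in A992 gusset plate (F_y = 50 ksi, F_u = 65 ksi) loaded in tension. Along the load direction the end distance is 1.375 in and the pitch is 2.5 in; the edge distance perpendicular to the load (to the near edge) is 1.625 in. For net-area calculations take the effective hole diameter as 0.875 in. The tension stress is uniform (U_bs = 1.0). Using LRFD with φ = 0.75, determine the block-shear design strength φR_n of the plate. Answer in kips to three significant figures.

138 kips

Shear plane L_v = 1.375 + 4·2.5 = 11.38 in; A_gv = 11.38 × 0.5 = 5.688 in².
A_nv = (11.38 − 4.5·0.875) × 0.5 = 3.719 in².
A_nt = (1.625 − 0.5·0.875) × 0.5 = 0.5938 in².
0.6 F_u A_nv = 145 kips; 0.6 F_y A_gv = 170.6 kips → shear rupture governs the shear term.
R_n = 145 + 1.0 × 65 × 0.5938 = 183.6 kips.
Design strength φR_n = 0.75 × 183.6 = 138 kips.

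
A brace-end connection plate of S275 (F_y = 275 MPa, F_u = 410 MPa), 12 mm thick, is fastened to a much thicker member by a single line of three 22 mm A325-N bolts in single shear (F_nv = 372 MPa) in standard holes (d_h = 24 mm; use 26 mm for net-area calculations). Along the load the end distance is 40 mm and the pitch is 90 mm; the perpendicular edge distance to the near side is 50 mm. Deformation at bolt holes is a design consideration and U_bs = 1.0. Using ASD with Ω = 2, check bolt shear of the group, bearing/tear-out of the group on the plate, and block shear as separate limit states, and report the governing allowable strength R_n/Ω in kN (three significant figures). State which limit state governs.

Bolt shear: A_b = π·22²/4 = 380.1 mm²; R_n = 372 × 380.1 × 3 × 1 / 1000 = 424.2 kN → 424.2 / 2 = 212 kN.
Bearing: edge l_c = 28, r_n = 165.3 kN; interior l_c = 66, r_n = 259.8 kN; R_n = 165.3 + 2·259.8 = 684.9 kN → 342 kN.
Block shear: A_gv = 2640, A_nv = 1860, A_nt = 444 mm²; R_n = min(0.6F_uA_nv, 0.6F_yA_gv) + U_bs·F_u·A_nt = 617.6 kN → 309 kN.
Bolt shear governs: 212 kN.

212 kN (bolt shear governs)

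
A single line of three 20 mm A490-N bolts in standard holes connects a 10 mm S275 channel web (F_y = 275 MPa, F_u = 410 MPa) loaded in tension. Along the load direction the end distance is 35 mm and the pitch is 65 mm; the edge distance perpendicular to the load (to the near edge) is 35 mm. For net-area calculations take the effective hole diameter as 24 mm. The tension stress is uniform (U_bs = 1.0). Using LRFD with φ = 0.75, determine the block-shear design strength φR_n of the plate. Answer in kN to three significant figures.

Shear plane L_v = 35 + 2·65 = 165 mm; A_gv = 165 × 10 = 1650 mm².
A_nv = (165 − 2.5·24) × 10 = 1050 mm².
A_nt = (35 − 0.5·24) × 10 = 230 mm².
0.6 F_u A_nv = 258.3 kN; 0.6 F_y A_gv = 272.2 kN → shear rupture governs the shear term.
R_n = 258.3 + 1.0 × 410 × 230 / 1000 = 352.6 kN.
Design strength φR_n = 0.75 × 352.6 = 264 kN.

264 kN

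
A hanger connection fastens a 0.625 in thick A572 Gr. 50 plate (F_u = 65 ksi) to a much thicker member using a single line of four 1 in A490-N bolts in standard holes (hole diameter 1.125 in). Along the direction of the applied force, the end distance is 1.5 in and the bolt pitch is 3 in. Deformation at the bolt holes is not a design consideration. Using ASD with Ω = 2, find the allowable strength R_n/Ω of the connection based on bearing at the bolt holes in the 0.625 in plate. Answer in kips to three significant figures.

200 kips

Per bolt r_n = 1.5 l_c t F_u ≤ 3.0 d t F_u; upper limit = 3.0 × 1 × 0.625 × 65 = 121.9 kips.
Edge bolt: l_c = 1.5 − 1.125/2 = 0.9375 in → 1.5 × 0.9375 × 0.625 × 65 = 57.13 → r_n = 57.13 kips.
Interior bolts: l_c = 3 − 1.125 = 1.875 in → 1.5 × 1.875 × 0.625 × 65 = 114.3 → r_n = 114.3 kips.
R_n = 1 × 57.13 + 3 × 114.3 = 399.9 kips.
Allowable strength R_n/Ω = 399.9 / 2 = 200 kips.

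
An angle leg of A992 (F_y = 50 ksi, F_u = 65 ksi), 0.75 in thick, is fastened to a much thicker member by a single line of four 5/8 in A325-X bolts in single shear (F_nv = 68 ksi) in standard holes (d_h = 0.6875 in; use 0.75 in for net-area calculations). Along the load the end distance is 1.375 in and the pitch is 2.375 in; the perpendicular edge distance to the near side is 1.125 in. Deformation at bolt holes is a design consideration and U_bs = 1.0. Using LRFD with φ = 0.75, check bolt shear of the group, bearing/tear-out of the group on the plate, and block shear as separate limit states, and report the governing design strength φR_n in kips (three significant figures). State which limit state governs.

62.6 kips (bolt shear governs)

Bolt shear: A_b = π·0.625²/4 = 0.3068 in²; R_n = 68 × 0.3068 × 4 × 1 = 83.45 kips → 0.75 × 83.45 = 62.6 kips.
Bearing: edge l_c = 1.031, r_n = 60.33 kips; interior l_c = 1.688, r_n = 73.12 kips; R_n = 60.33 + 3·73.12 = 279.7 kips → 210 kips.
Block shear: A_gv = 6.375, A_nv = 4.406, A_nt = 0.5625 in²; R_n = min(0.6F_uA_nv, 0.6F_yA_gv) + U_bs·F_u·A_nt = 208.4 kips → 156 kips.
Bolt shear governs: 62.6 kips.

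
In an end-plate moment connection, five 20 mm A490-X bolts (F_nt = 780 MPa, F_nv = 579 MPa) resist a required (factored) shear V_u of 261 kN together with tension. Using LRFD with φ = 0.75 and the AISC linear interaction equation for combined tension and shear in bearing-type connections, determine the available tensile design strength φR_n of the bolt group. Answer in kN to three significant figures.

A_b = π·20²/4 = 314.2 mm²; f_rv = 261 × 1000 / (5 × 314.2) = 166.2 MPa.
F'_nt = 1.3 F_nt − (F_nt / φF_nv) f_rv = 1.3·780 − (780/(0.75·579))·166.2 = 715.5 MPa, capped at F_nt → F'_nt = 715.5 MPa.
R_n = F'_nt · A_b · n = 715.5 × 314.2 × 5 / 1000 = 1124 kN.
Design strength φR_n = 0.75 × 1124 = 843 kN.

843 kN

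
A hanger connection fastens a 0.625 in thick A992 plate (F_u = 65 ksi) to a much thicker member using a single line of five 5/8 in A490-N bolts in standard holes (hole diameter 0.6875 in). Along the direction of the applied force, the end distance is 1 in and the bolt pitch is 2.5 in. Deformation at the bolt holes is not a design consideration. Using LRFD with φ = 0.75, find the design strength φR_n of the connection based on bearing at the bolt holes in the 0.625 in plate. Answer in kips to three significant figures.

Per bolt r_n = 1.5 l_c t F_u ≤ 3.0 d t F_u; upper limit = 3.0 × 0.625 × 0.625 × 65 = 76.17 kips.
Edge bolt: l_c = 1 − 0.6875/2 = 0.6562 in → 1.5 × 0.6562 × 0.625 × 65 = 39.99 → r_n = 39.99 kips.
Interior bolts: l_c = 2.5 − 0.6875 = 1.812 in → 1.5 × 1.812 × 0.625 × 65 = 110.4 → r_n = 76.17 kips.
R_n = 1 × 39.99 + 4 × 76.17 = 344.7 kips.
Design strength φR_n = 0.75 × 344.7 = 259 kips.

259 kips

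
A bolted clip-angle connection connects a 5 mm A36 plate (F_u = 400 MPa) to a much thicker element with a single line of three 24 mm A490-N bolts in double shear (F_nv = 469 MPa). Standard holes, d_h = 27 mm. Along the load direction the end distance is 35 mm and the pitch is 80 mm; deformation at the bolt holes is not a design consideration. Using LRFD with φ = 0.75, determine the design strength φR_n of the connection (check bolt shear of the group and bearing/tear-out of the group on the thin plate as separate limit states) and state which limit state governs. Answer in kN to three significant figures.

264 kN (bearing governs)

Bolt shear: A_b = π·24²/4 = 452.4 mm²; R_n = 469 × 452.4 × 3 × 2 / 1000 = 1273 kN → 0.75 × 1273 = 955 kN.
Bearing (1.5 l_c t F_u ≤ 3.0 d t F_u): upper limit = 3.0·24·5·400 / 1000 = 144 kN.
  Edge l_c = 35 − 27/2 = 21.5 → r_n = 64.5 kN; interior l_c = 80 − 27 = 53 → r_n = 144 kN.
  R_n,bearing = 1·64.5 + 2·144 = 352.5 kN → 0.75 × 352.5 = 264 kN.
Bearing governs: 264 kN.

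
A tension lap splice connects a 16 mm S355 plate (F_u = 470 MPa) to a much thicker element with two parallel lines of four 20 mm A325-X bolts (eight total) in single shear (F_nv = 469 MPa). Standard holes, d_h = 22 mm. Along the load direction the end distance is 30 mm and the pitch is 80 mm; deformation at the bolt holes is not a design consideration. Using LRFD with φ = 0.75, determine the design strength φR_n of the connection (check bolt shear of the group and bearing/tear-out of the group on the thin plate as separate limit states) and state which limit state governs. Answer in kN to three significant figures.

Bolt shear: A_b = π·20²/4 = 314.2 mm²; R_n = 469 × 314.2 × 8 × 1 / 1000 = 1179 kN → 0.75 × 1179 = 884 kN.
Bearing (1.5 l_c t F_u ≤ 3.0 d t F_u): upper limit = 3.0·20·16·470 / 1000 = 451.2 kN.
  Edge l_c = 30 − 22/2 = 19 → r_n = 214.3 kN; interior l_c = 80 − 22 = 58 → r_n = 451.2 kN.
  R_n,bearing = 2·214.3 + 6·451.2 = 3136 kN → 0.75 × 3136 = 2350 kN.
Bolt shear governs: 884 kN.

884 kN (bolt shear governs)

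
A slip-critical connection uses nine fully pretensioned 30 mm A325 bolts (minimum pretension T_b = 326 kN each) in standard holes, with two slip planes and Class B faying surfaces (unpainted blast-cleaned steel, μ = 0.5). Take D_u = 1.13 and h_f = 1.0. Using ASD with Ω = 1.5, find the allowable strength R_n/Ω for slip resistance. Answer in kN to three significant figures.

2210 kN

R_n = μ · D_u · h_f · T_b · n_s · n_b = 0.5 × 1.13 × 1.0 × 326 × 2 × 9 = 3315 kN.
Allowable strength R_n/Ω = 3315 / 1.5 = 2210 kN.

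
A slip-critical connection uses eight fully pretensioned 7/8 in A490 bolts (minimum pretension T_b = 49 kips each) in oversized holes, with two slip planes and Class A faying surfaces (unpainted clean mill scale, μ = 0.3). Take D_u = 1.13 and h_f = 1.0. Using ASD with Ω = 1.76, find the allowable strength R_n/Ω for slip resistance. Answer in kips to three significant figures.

R_n = μ · D_u · h_f · T_b · n_s · n_b = 0.3 × 1.13 × 1.0 × 49 × 2 × 8 = 265.8 kips.
Allowable strength R_n/Ω = 265.8 / 1.76 = 151 kips.

151 kips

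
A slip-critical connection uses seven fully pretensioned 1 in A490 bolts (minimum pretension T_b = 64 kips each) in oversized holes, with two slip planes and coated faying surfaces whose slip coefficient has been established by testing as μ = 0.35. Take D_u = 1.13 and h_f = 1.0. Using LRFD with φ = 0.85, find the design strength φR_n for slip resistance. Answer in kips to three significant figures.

R_n = μ · D_u · h_f · T_b · n_s · n_b = 0.35 × 1.13 × 1.0 × 64 × 2 × 7 = 354.4 kips.
Design strength φR_n = 0.85 × 354.4 = 301 kips.

301 kips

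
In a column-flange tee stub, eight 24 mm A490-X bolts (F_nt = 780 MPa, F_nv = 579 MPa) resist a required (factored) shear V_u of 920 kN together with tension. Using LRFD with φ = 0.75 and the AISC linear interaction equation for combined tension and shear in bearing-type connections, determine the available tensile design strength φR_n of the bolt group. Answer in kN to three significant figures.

1510 kN

A_b = π·24²/4 = 452.4 mm²; f_rv = 920 × 1000 / (8 × 452.4) = 254.2 MPa.
F'_nt = 1.3 F_nt − (F_nt / φF_nv) f_rv = 1.3·780 − (780/(0.75·579))·254.2 = 557.4 MPa, capped at F_nt → F'_nt = 557.4 MPa.
R_n = F'_nt · A_b · n = 557.4 × 452.4 × 8 / 1000 = 2017 kN.
Design strength φR_n = 0.75 × 2017 = 1510 kN.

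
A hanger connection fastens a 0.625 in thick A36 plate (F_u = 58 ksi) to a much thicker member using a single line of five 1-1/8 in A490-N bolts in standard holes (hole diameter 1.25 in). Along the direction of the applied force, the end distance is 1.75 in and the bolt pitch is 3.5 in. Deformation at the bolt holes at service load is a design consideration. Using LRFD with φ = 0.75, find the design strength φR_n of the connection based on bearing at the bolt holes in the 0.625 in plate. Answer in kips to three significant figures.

Per bolt r_n = 1.2 l_c t F_u ≤ 2.4 d t F_u; upper limit = 2.4 × 1.125 × 0.625 × 58 = 97.87 kips.
Edge bolt: l_c = 1.75 − 1.25/2 = 1.125 in → 1.2 × 1.125 × 0.625 × 58 = 48.94 → r_n = 48.94 kips.
Interior bolts: l_c = 3.5 − 1.25 = 2.25 in → 1.2 × 2.25 × 0.625 × 58 = 97.87 → r_n = 97.87 kips.
R_n = 1 × 48.94 + 4 × 97.87 = 440.4 kips.
Design strength φR_n = 0.75 × 440.4 = 330 kips.

330 kips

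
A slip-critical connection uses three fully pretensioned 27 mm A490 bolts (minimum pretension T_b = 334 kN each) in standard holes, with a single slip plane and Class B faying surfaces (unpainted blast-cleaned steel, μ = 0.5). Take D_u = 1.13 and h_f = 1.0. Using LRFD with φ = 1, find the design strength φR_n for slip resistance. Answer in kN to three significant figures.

566 kN

R_n = μ · D_u · h_f · T_b · n_s · n_b = 0.5 × 1.13 × 1.0 × 334 × 1 × 3 = 566.1 kN.
Design strength φR_n = 1 × 566.1 = 566 kN.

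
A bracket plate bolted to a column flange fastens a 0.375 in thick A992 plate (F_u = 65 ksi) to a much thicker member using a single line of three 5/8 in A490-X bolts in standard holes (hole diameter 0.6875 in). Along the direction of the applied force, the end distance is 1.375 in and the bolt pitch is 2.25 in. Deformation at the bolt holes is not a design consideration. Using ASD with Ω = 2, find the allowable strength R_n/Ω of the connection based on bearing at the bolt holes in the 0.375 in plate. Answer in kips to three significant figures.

64.6 kips

Per bolt r_n = 1.5 l_c t F_u ≤ 3.0 d t F_u; upper limit = 3.0 × 0.625 × 0.375 × 65 = 45.7 kips.
Edge bolt: l_c = 1.375 − 0.6875/2 = 1.031 in → 1.5 × 1.031 × 0.375 × 65 = 37.71 → r_n = 37.71 kips.
Interior bolts: l_c = 2.25 − 0.6875 = 1.562 in → 1.5 × 1.562 × 0.375 × 65 = 57.13 → r_n = 45.7 kips.
R_n = 1 × 37.71 + 2 × 45.7 = 129.1 kips.
Allowable strength R_n/Ω = 129.1 / 2 = 64.6 kips.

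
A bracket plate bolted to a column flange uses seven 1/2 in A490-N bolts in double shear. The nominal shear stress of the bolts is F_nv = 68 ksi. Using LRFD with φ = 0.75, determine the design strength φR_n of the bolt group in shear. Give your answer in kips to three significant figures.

A_b = π × 0.5² / 4 = 0.1963 in².
R_n = F_nv · A_b · n · n_s = 68 × 0.1963 × 7 × 2 = 186.9 kips.
Design strength φR_n = 0.75 × 186.9 = 140 kips.

140 kips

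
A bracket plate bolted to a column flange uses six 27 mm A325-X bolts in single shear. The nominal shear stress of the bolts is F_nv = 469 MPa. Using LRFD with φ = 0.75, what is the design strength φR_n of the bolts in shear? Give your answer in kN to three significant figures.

A_b = π × 27² / 4 = 572.6 mm².
R_n = F_nv · A_b · n · n_s = 469 × 572.6 × 6 × 1 / 1000 = 1611 kN.
Design strength φR_n = 0.75 × 1611 = 1210 kN.

1210 kN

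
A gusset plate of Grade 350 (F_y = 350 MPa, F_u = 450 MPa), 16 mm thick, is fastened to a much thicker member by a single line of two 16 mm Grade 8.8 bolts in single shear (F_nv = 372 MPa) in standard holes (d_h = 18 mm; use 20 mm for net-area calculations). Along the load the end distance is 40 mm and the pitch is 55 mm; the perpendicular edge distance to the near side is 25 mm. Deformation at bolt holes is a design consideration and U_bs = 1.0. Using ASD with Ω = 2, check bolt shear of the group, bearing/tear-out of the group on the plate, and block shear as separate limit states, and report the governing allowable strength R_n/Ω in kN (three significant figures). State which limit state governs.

Bolt shear: A_b = π·16²/4 = 201.1 mm²; R_n = 372 × 201.1 × 2 × 1 / 1000 = 149.6 kN → 149.6 / 2 = 74.8 kN.
Bearing: edge l_c = 31, r_n = 267.8 kN; interior l_c = 37, r_n = 276.5 kN; R_n = 267.8 + 1·276.5 = 544.3 kN → 272 kN.
Block shear: A_gv = 1520, A_nv = 1040, A_nt = 240 mm²; R_n = min(0.6F_uA_nv, 0.6F_yA_gv) + U_bs·F_u·A_nt = 388.8 kN → 194 kN.
Bolt shear governs: 74.8 kN.

74.8 kN (bolt shear governs)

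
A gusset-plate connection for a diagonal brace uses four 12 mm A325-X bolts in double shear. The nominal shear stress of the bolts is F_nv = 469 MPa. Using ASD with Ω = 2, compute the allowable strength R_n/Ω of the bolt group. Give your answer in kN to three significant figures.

212 kN

A_b = π × 12² / 4 = 113.1 mm².
R_n = F_nv · A_b · n · n_s = 469 × 113.1 × 4 × 2 / 1000 = 424.3 kN.
Allowable strength R_n/Ω = 424.3 / 2 = 212 kN.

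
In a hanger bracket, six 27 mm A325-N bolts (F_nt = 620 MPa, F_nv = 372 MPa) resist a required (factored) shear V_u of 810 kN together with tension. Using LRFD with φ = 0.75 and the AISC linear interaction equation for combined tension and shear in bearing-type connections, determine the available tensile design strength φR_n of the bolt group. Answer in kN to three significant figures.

A_b = π·27²/4 = 572.6 mm²; f_rv = 810 × 1000 / (6 × 572.6) = 235.8 MPa.
F'_nt = 1.3 F_nt − (F_nt / φF_nv) f_rv = 1.3·620 − (620/(0.75·372))·235.8 = 282 MPa, capped at F_nt → F'_nt = 282 MPa.
R_n = F'_nt · A_b · n = 282 × 572.6 × 6 / 1000 = 968.9 kN.
Design strength φR_n = 0.75 × 968.9 = 727 kN.

727 kN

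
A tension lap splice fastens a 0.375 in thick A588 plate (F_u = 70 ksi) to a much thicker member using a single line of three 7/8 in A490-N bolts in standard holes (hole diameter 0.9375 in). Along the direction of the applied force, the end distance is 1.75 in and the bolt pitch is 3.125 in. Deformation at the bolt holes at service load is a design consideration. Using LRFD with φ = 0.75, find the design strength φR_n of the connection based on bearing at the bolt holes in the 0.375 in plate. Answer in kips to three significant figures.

Per bolt r_n = 1.2 l_c t F_u ≤ 2.4 d t F_u; upper limit = 2.4 × 0.875 × 0.375 × 70 = 55.13 kips.
Edge bolt: l_c = 1.75 − 0.9375/2 = 1.281 in → 1.2 × 1.281 × 0.375 × 70 = 40.36 → r_n = 40.36 kips.
Interior bolts: l_c = 3.125 − 0.9375 = 2.188 in → 1.2 × 2.188 × 0.375 × 70 = 68.91 → r_n = 55.13 kips.
R_n = 1 × 40.36 + 2 × 55.13 = 150.6 kips.
Design strength φR_n = 0.75 × 150.6 = 113 kips.

113 kips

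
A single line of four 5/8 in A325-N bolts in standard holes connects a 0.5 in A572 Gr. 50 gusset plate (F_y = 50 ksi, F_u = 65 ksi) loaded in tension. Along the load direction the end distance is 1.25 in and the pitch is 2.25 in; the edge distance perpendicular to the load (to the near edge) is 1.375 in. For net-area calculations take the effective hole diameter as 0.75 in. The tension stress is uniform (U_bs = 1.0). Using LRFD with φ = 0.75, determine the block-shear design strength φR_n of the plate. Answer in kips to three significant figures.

103 kips

Shear plane L_v = 1.25 + 3·2.25 = 8 in; A_gv = 8 × 0.5 = 4 in².
A_nv = (8 − 3.5·0.75) × 0.5 = 2.688 in².
A_nt = (1.375 − 0.5·0.75) × 0.5 = 0.5 in².
0.6 F_u A_nv = 104.8 kips; 0.6 F_y A_gv = 120 kips → shear rupture governs the shear term.
R_n = 104.8 + 1.0 × 65 × 0.5 = 137.3 kips.
Design strength φR_n = 0.75 × 137.3 = 103 kips.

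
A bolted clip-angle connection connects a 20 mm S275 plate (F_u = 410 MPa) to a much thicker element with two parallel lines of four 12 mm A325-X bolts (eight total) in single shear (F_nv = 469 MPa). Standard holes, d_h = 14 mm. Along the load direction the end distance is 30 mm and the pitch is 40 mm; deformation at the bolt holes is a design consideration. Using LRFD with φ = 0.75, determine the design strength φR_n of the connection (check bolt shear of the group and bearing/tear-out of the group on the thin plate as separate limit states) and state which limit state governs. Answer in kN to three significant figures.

Bolt shear: A_b = π·12²/4 = 113.1 mm²; R_n = 469 × 113.1 × 8 × 1 / 1000 = 424.3 kN → 0.75 × 424.3 = 318 kN.
Bearing (1.2 l_c t F_u ≤ 2.4 d t F_u): upper limit = 2.4·12·20·410 / 1000 = 236.2 kN.
  Edge l_c = 30 − 14/2 = 23 → r_n = 226.3 kN; interior l_c = 40 − 14 = 26 → r_n = 236.2 kN.
  R_n,bearing = 2·226.3 + 6·236.2 = 1870 kN → 0.75 × 1870 = 1400 kN.
Bolt shear governs: 318 kN.

318 kN (bolt shear governs)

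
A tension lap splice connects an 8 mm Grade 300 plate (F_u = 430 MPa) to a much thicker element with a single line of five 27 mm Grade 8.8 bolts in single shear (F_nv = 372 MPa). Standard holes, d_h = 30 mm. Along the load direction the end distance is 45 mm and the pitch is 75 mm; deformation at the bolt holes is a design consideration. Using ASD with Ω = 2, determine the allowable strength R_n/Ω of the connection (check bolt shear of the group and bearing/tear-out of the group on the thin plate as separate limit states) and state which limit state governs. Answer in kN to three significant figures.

Bolt shear: A_b = π·27²/4 = 572.6 mm²; R_n = 372 × 572.6 × 5 × 1 / 1000 = 1065 kN → 1065 / 2 = 532 kN.
Bearing (1.2 l_c t F_u ≤ 2.4 d t F_u): upper limit = 2.4·27·8·430 / 1000 = 222.9 kN.
  Edge l_c = 45 − 30/2 = 30 → r_n = 123.8 kN; interior l_c = 75 − 30 = 45 → r_n = 185.8 kN.
  R_n,bearing = 1·123.8 + 4·185.8 = 866.9 kN → 866.9 / 2 = 433 kN.
Bearing governs: 433 kN.

433 kN (bearing governs)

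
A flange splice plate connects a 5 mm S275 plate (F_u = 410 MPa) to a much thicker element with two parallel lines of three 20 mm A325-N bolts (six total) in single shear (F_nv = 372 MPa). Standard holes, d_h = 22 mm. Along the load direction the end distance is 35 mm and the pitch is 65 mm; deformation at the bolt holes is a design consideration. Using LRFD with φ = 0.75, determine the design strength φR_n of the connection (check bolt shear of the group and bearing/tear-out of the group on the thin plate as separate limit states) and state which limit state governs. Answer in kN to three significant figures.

Bolt shear: A_b = π·20²/4 = 314.2 mm²; R_n = 372 × 314.2 × 6 × 1 / 1000 = 701.2 kN → 0.75 × 701.2 = 526 kN.
Bearing (1.2 l_c t F_u ≤ 2.4 d t F_u): upper limit = 2.4·20·5·410 / 1000 = 98.4 kN.
  Edge l_c = 35 − 22/2 = 24 → r_n = 59.04 kN; interior l_c = 65 − 22 = 43 → r_n = 98.4 kN.
  R_n,bearing = 2·59.04 + 4·98.4 = 511.7 kN → 0.75 × 511.7 = 384 kN.
Bearing governs: 384 kN.

384 kN (bearing governs)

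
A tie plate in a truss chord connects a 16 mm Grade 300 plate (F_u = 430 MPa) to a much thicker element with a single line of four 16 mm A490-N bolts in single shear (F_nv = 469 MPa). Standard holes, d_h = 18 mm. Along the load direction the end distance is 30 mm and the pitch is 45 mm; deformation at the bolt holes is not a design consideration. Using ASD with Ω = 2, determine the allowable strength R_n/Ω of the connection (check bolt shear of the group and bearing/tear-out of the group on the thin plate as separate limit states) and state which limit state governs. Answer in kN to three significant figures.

189 kN (bolt shear governs)

Bolt shear: A_b = π·16²/4 = 201.1 mm²; R_n = 469 × 201.1 × 4 × 1 / 1000 = 377.2 kN → 377.2 / 2 = 189 kN.
Bearing (1.5 l_c t F_u ≤ 3.0 d t F_u): upper limit = 3.0·16·16·430 / 1000 = 330.2 kN.
  Edge l_c = 30 − 18/2 = 21 → r_n = 216.7 kN; interior l_c = 45 − 18 = 27 → r_n = 278.6 kN.
  R_n,bearing = 1·216.7 + 3·278.6 = 1053 kN → 1053 / 2 = 526 kN.
Bolt shear governs: 189 kN.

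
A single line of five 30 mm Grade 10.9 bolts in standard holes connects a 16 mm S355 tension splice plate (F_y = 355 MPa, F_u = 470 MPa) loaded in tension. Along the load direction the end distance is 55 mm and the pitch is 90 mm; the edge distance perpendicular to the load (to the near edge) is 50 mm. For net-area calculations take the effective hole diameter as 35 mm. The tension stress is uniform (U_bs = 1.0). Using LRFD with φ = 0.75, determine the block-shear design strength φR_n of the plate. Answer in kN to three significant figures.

Shear plane L_v = 55 + 4·90 = 415 mm; A_gv = 415 × 16 = 6640 mm².
A_nv = (415 − 4.5·35) × 16 = 4120 mm².
A_nt = (50 − 0.5·35) × 16 = 520 mm².
0.6 F_u A_nv = 1162 kN; 0.6 F_y A_gv = 1414 kN → shear rupture governs the shear term.
R_n = 1162 + 1.0 × 470 × 520 / 1000 = 1406 kN.
Design strength φR_n = 0.75 × 1406 = 1050 kN.

1050 kN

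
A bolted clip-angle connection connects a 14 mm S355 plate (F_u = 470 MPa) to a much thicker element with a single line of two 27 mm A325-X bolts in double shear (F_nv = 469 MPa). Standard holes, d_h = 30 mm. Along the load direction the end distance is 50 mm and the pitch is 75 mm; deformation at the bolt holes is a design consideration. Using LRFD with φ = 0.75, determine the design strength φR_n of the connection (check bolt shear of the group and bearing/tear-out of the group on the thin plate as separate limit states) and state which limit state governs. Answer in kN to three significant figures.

Bolt shear: A_b = π·27²/4 = 572.6 mm²; R_n = 469 × 572.6 × 2 × 2 / 1000 = 1074 kN → 0.75 × 1074 = 806 kN.
Bearing (1.2 l_c t F_u ≤ 2.4 d t F_u): upper limit = 2.4·27·14·470 / 1000 = 426.4 kN.
  Edge l_c = 50 − 30/2 = 35 → r_n = 276.4 kN; interior l_c = 75 − 30 = 45 → r_n = 355.3 kN.
  R_n,bearing = 1·276.4 + 1·355.3 = 631.7 kN → 0.75 × 631.7 = 474 kN.
Bearing governs: 474 kN.

474 kN (bearing governs)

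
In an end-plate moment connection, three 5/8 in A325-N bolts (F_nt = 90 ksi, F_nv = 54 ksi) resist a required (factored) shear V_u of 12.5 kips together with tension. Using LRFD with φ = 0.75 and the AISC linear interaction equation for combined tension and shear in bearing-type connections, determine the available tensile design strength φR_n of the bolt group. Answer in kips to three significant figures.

A_b = π·0.625²/4 = 0.3068 in²; f_rv = 12.5 / (3 × 0.3068) = 13.58 ksi.
F'_nt = 1.3 F_nt − (F_nt / φF_nv) f_rv = 1.3·90 − (90/(0.75·54))·13.58 = 86.82 ksi, capped at F_nt → F'_nt = 86.82 ksi.
R_n = F'_nt · A_b · n = 86.82 × 0.3068 × 3 = 79.91 kips.
Design strength φR_n = 0.75 × 79.91 = 59.9 kips.

59.9 kips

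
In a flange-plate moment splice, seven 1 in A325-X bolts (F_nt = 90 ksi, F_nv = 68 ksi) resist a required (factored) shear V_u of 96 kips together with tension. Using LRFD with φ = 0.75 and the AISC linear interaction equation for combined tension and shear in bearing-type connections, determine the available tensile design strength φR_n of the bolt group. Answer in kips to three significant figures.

355 kips

A_b = π·1²/4 = 0.7854 in²; f_rv = 96 / (7 × 0.7854) = 17.46 ksi.
F'_nt = 1.3 F_nt − (F_nt / φF_nv) f_rv = 1.3·90 − (90/(0.75·68))·17.46 = 86.19 ksi, capped at F_nt → F'_nt = 86.19 ksi.
R_n = F'_nt · A_b · n = 86.19 × 0.7854 × 7 = 473.8 kips.
Design strength φR_n = 0.75 × 473.8 = 355 kips.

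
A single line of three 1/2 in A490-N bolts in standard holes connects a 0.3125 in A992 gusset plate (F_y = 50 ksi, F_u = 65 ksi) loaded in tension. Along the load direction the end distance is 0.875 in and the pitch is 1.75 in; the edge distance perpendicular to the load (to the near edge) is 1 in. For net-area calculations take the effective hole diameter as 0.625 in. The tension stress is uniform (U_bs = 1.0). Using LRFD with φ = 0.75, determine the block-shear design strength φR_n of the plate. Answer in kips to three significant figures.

Shear plane L_v = 0.875 + 2·1.75 = 4.375 in; A_gv = 4.375 × 0.3125 = 1.367 in².
A_nv = (4.375 − 2.5·0.625) × 0.3125 = 0.8789 in².
A_nt = (1 − 0.5·0.625) × 0.3125 = 0.2148 in².
0.6 F_u A_nv = 34.28 kips; 0.6 F_y A_gv = 41.02 kips → shear rupture governs the shear term.
R_n = 34.28 + 1.0 × 65 × 0.2148 = 48.24 kips.
Design strength φR_n = 0.75 × 48.24 = 36.2 kips.

36.2 kips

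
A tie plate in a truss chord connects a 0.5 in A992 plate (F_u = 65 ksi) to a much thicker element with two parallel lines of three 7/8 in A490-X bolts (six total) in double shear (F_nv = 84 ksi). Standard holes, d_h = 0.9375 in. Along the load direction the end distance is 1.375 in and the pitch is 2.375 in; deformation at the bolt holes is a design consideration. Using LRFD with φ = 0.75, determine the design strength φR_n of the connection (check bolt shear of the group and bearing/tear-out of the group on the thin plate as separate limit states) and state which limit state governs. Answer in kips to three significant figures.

Bolt shear: A_b = π·0.875²/4 = 0.6013 in²; R_n = 84 × 0.6013 × 6 × 2 = 606.1 kips → 0.75 × 606.1 = 455 kips.
Bearing (1.2 l_c t F_u ≤ 2.4 d t F_u): upper limit = 2.4·0.875·0.5·65 = 68.25 kips.
  Edge l_c = 1.375 − 0.9375/2 = 0.9062 → r_n = 35.34 kips; interior l_c = 2.375 − 0.9375 = 1.438 → r_n = 56.06 kips.
  R_n,bearing = 2·35.34 + 4·56.06 = 294.9 kips → 0.75 × 294.9 = 221 kips.
Bearing governs: 221 kips.

221 kips (bearing governs)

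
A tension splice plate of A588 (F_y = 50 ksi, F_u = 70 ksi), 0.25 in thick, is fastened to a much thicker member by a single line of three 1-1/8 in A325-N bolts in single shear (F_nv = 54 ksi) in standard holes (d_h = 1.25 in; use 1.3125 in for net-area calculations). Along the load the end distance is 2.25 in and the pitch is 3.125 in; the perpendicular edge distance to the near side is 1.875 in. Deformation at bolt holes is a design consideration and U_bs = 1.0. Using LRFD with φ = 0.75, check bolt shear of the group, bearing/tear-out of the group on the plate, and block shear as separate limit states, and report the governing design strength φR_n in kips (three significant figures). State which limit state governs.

Bolt shear: A_b = π·1.125²/4 = 0.994 in²; R_n = 54 × 0.994 × 3 × 1 = 161 kips → 0.75 × 161 = 121 kips.
Bearing: edge l_c = 1.625, r_n = 34.12 kips; interior l_c = 1.875, r_n = 39.38 kips; R_n = 34.12 + 2·39.38 = 112.9 kips → 84.7 kips.
Block shear: A_gv = 2.125, A_nv = 1.305, A_nt = 0.3047 in²; R_n = min(0.6F_uA_nv, 0.6F_yA_gv) + U_bs·F_u·A_nt = 76.12 kips → 57.1 kips.
Block shear governs: 57.1 kips.

57.1 kips (block shear governs)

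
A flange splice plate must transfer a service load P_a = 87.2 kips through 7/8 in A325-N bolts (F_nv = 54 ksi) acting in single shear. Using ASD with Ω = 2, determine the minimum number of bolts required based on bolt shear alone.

6 bolts

A_b = π·0.875²/4 = 0.6013 in².
Per-bolt allowable strength R_n/Ω = 54 × 0.6013 × 1 / 2 = 16.24 kips.
n ≥ 87.2 / 16.24 = 5.371 → use 6 bolts.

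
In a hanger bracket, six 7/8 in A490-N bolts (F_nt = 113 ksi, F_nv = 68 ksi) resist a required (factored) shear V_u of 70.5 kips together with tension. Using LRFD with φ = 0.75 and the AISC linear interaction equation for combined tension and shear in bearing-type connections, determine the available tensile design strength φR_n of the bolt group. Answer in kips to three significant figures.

A_b = π·0.875²/4 = 0.6013 in²; f_rv = 70.5 / (6 × 0.6013) = 19.54 ksi.
F'_nt = 1.3 F_nt − (F_nt / φF_nv) f_rv = 1.3·113 − (113/(0.75·68))·19.54 = 103.6 ksi, capped at F_nt → F'_nt = 103.6 ksi.
R_n = F'_nt · A_b · n = 103.6 × 0.6013 × 6 = 373.8 kips.
Design strength φR_n = 0.75 × 373.8 = 280 kips.

280 kips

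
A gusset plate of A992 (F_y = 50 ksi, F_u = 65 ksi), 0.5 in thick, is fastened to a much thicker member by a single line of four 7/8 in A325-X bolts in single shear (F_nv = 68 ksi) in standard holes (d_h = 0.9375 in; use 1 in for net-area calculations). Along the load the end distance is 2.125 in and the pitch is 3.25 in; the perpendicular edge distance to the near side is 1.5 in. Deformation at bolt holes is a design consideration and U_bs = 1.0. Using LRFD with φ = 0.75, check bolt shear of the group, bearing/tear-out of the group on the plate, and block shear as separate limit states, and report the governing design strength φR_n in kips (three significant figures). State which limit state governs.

123 kips (bolt shear governs)

Bolt shear: A_b = π·0.875²/4 = 0.6013 in²; R_n = 68 × 0.6013 × 4 × 1 = 163.6 kips → 0.75 × 163.6 = 123 kips.
Bearing: edge l_c = 1.656, r_n = 64.59 kips; interior l_c = 2.312, r_n = 68.25 kips; R_n = 64.59 + 3·68.25 = 269.3 kips → 202 kips.
Block shear: A_gv = 5.938, A_nv = 4.188, A_nt = 0.5 in²; R_n = min(0.6F_uA_nv, 0.6F_yA_gv) + U_bs·F_u·A_nt = 195.8 kips → 147 kips.
Bolt shear governs: 123 kips.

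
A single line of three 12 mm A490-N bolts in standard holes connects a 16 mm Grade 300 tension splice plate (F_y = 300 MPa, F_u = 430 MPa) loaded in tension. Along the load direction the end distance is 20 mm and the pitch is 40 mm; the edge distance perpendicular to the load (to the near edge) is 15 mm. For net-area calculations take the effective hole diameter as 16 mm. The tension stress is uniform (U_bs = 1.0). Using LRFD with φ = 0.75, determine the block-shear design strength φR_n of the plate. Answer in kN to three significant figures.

222 kN

Shear plane L_v = 20 + 2·40 = 100 mm; A_gv = 100 × 16 = 1600 mm².
A_nv = (100 − 2.5·16) × 16 = 960 mm².
A_nt = (15 − 0.5·16) × 16 = 112 mm².
0.6 F_u A_nv = 247.7 kN; 0.6 F_y A_gv = 288 kN → shear rupture governs the shear term.
R_n = 247.7 + 1.0 × 430 × 112 / 1000 = 295.8 kN.
Design strength φR_n = 0.75 × 295.8 = 222 kN.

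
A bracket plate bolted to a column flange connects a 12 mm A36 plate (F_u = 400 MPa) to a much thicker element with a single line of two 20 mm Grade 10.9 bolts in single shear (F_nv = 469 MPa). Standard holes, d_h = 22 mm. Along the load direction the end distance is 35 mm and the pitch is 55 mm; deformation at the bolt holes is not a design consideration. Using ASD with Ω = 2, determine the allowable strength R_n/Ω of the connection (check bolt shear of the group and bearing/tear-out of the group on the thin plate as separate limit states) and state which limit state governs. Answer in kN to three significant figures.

Bolt shear: A_b = π·20²/4 = 314.2 mm²; R_n = 469 × 314.2 × 2 × 1 / 1000 = 294.7 kN → 294.7 / 2 = 147 kN.
Bearing (1.5 l_c t F_u ≤ 3.0 d t F_u): upper limit = 3.0·20·12·400 / 1000 = 288 kN.
  Edge l_c = 35 − 22/2 = 24 → r_n = 172.8 kN; interior l_c = 55 − 22 = 33 → r_n = 237.6 kN.
  R_n,bearing = 1·172.8 + 1·237.6 = 410.4 kN → 410.4 / 2 = 205 kN.
Bolt shear governs: 147 kN.

147 kN (bolt shear governs)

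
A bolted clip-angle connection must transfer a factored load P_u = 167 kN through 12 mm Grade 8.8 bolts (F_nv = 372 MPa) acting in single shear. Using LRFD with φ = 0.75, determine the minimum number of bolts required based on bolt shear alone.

6 bolts

A_b = π·12²/4 = 113.1 mm².
Per-bolt design strength φR_n = 0.75 × 372 × 113.1 × 1 / 1000 = 31.55 kN.
n ≥ 167 / 31.55 = 5.292 → use 6 bolts.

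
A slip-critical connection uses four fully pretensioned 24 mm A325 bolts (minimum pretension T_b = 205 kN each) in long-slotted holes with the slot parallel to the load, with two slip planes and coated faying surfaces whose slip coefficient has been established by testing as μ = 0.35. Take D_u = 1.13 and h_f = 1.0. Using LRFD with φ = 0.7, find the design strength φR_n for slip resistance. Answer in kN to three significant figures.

R_n = μ · D_u · h_f · T_b · n_s · n_b = 0.35 × 1.13 × 1.0 × 205 × 2 × 4 = 648.6 kN.
Design strength φR_n = 0.7 × 648.6 = 454 kN.

454 kN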